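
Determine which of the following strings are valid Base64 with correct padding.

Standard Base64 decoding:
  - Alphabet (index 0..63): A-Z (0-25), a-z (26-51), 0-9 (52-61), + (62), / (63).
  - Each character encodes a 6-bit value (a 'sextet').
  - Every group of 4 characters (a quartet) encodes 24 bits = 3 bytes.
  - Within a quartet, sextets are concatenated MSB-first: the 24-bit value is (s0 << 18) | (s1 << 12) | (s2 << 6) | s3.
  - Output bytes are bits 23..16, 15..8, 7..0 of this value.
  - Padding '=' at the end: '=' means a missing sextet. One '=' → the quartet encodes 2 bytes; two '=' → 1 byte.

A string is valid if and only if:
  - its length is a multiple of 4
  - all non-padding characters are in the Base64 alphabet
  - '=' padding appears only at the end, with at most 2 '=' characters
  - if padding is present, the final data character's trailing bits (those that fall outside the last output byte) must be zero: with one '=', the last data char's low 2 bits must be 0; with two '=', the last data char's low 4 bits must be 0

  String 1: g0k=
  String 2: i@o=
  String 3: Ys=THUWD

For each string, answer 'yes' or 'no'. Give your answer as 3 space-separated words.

String 1: 'g0k=' → valid
String 2: 'i@o=' → invalid (bad char(s): ['@'])
String 3: 'Ys=THUWD' → invalid (bad char(s): ['=']; '=' in middle)

Answer: yes no no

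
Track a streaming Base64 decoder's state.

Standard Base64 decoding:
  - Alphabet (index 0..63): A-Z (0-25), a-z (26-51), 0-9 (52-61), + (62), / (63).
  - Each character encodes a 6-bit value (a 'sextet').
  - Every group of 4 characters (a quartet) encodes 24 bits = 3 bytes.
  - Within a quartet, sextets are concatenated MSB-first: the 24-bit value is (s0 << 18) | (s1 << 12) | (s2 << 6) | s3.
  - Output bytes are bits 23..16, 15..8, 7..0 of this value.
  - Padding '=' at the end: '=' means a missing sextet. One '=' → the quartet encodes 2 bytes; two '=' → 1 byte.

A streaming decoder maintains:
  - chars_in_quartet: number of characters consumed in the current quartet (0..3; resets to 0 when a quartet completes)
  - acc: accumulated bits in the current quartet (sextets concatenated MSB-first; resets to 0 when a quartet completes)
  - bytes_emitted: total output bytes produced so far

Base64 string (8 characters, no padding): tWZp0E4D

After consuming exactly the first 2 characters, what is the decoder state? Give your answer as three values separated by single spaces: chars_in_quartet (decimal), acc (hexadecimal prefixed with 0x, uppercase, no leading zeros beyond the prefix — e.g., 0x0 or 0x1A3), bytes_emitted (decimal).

Answer: 2 0xB56 0

Derivation:
After char 0 ('t'=45): chars_in_quartet=1 acc=0x2D bytes_emitted=0
After char 1 ('W'=22): chars_in_quartet=2 acc=0xB56 bytes_emitted=0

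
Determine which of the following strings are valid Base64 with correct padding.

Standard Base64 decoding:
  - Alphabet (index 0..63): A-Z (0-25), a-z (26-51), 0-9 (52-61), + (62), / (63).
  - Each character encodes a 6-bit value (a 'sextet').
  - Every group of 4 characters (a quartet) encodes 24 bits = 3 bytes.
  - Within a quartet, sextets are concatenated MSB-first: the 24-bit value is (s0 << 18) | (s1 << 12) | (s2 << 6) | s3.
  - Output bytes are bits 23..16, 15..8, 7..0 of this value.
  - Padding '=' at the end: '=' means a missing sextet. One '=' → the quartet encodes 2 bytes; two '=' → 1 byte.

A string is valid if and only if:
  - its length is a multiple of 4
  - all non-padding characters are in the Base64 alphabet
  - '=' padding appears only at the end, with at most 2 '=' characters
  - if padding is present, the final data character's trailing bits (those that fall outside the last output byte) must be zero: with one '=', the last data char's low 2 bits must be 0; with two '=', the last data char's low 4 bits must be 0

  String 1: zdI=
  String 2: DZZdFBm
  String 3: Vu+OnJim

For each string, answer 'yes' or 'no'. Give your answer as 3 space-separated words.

String 1: 'zdI=' → valid
String 2: 'DZZdFBm' → invalid (len=7 not mult of 4)
String 3: 'Vu+OnJim' → valid

Answer: yes no yes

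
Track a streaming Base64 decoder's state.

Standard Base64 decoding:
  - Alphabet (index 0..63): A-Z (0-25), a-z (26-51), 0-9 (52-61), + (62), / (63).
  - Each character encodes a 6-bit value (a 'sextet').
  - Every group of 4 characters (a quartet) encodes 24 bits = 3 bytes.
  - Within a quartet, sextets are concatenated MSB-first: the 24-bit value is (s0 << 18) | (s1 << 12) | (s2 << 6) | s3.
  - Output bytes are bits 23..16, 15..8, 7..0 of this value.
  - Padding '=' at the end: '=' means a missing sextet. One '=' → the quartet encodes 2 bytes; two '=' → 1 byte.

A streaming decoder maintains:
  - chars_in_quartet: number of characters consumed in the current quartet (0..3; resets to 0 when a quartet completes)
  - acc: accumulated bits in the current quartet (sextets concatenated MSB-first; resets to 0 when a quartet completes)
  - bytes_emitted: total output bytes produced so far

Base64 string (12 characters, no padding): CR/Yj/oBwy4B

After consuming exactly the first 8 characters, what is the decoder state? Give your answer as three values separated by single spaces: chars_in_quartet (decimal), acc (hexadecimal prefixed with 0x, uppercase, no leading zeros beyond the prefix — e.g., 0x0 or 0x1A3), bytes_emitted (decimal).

After char 0 ('C'=2): chars_in_quartet=1 acc=0x2 bytes_emitted=0
After char 1 ('R'=17): chars_in_quartet=2 acc=0x91 bytes_emitted=0
After char 2 ('/'=63): chars_in_quartet=3 acc=0x247F bytes_emitted=0
After char 3 ('Y'=24): chars_in_quartet=4 acc=0x91FD8 -> emit 09 1F D8, reset; bytes_emitted=3
After char 4 ('j'=35): chars_in_quartet=1 acc=0x23 bytes_emitted=3
After char 5 ('/'=63): chars_in_quartet=2 acc=0x8FF bytes_emitted=3
After char 6 ('o'=40): chars_in_quartet=3 acc=0x23FE8 bytes_emitted=3
After char 7 ('B'=1): chars_in_quartet=4 acc=0x8FFA01 -> emit 8F FA 01, reset; bytes_emitted=6

Answer: 0 0x0 6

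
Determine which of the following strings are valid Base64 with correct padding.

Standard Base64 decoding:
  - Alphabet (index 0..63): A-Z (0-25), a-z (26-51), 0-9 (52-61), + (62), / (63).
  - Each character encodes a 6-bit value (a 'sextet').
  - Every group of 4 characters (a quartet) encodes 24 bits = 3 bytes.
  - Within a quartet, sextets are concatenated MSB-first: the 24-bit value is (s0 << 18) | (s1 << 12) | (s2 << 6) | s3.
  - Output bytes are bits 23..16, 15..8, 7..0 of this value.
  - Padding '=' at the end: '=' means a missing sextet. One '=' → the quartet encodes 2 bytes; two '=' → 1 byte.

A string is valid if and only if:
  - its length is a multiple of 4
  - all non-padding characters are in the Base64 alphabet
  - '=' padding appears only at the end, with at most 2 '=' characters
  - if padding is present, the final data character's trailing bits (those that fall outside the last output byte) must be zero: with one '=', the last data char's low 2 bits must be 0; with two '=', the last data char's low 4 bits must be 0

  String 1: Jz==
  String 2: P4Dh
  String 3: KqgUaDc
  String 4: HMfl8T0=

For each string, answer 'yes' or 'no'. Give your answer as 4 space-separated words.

String 1: 'Jz==' → invalid (bad trailing bits)
String 2: 'P4Dh' → valid
String 3: 'KqgUaDc' → invalid (len=7 not mult of 4)
String 4: 'HMfl8T0=' → valid

Answer: no yes no yes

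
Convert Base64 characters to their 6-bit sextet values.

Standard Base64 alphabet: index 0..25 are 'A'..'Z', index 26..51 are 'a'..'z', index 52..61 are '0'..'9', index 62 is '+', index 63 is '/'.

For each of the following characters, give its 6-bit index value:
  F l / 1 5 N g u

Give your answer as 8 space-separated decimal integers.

'F': A..Z range, ord('F') − ord('A') = 5
'l': a..z range, 26 + ord('l') − ord('a') = 37
'/': index 63
'1': 0..9 range, 52 + ord('1') − ord('0') = 53
'5': 0..9 range, 52 + ord('5') − ord('0') = 57
'N': A..Z range, ord('N') − ord('A') = 13
'g': a..z range, 26 + ord('g') − ord('a') = 32
'u': a..z range, 26 + ord('u') − ord('a') = 46

Answer: 5 37 63 53 57 13 32 46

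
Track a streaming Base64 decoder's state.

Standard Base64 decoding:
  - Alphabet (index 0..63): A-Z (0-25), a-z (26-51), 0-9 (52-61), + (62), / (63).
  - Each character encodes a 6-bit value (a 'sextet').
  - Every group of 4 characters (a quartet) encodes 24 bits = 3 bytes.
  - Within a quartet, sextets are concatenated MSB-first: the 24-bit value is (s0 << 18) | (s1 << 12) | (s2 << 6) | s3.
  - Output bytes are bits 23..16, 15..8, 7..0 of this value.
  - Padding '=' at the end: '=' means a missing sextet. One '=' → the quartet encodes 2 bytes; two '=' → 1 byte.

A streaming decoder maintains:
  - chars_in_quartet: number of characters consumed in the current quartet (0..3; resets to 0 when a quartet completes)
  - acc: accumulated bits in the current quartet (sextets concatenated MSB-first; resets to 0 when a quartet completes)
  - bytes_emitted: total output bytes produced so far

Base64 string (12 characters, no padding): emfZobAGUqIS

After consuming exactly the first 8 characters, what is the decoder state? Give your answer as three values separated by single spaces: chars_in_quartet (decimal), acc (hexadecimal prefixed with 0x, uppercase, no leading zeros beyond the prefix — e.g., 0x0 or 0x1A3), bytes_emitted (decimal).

Answer: 0 0x0 6

Derivation:
After char 0 ('e'=30): chars_in_quartet=1 acc=0x1E bytes_emitted=0
After char 1 ('m'=38): chars_in_quartet=2 acc=0x7A6 bytes_emitted=0
After char 2 ('f'=31): chars_in_quartet=3 acc=0x1E99F bytes_emitted=0
After char 3 ('Z'=25): chars_in_quartet=4 acc=0x7A67D9 -> emit 7A 67 D9, reset; bytes_emitted=3
After char 4 ('o'=40): chars_in_quartet=1 acc=0x28 bytes_emitted=3
After char 5 ('b'=27): chars_in_quartet=2 acc=0xA1B bytes_emitted=3
After char 6 ('A'=0): chars_in_quartet=3 acc=0x286C0 bytes_emitted=3
After char 7 ('G'=6): chars_in_quartet=4 acc=0xA1B006 -> emit A1 B0 06, reset; bytes_emitted=6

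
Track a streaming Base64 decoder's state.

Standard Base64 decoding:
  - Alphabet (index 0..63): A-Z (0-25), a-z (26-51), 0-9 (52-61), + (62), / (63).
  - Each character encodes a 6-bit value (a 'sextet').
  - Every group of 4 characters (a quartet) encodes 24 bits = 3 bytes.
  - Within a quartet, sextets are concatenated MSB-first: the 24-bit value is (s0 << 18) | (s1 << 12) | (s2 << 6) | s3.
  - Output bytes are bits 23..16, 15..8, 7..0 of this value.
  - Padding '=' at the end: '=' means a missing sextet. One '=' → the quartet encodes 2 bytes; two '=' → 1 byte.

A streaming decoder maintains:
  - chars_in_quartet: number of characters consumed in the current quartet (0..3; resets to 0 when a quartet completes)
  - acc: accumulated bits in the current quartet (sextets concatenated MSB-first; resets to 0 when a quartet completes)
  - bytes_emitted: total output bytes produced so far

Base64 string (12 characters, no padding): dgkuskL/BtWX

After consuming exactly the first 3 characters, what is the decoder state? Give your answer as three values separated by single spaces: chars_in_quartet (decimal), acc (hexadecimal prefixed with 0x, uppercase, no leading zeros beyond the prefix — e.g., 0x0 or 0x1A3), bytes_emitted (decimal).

After char 0 ('d'=29): chars_in_quartet=1 acc=0x1D bytes_emitted=0
After char 1 ('g'=32): chars_in_quartet=2 acc=0x760 bytes_emitted=0
After char 2 ('k'=36): chars_in_quartet=3 acc=0x1D824 bytes_emitted=0

Answer: 3 0x1D824 0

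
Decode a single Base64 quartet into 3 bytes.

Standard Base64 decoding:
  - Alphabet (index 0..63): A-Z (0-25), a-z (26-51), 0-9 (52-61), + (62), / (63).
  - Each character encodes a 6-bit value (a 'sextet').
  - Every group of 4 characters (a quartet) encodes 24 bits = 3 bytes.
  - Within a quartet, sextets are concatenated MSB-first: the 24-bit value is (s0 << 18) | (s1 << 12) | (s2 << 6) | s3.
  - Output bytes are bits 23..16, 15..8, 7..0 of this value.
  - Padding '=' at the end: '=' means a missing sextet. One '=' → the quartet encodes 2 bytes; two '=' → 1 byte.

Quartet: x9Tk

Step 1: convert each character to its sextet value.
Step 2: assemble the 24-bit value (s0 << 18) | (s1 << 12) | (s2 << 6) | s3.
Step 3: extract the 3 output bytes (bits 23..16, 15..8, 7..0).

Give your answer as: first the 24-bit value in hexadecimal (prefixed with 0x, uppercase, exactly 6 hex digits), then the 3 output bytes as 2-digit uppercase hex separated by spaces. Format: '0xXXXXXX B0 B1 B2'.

Answer: 0xC7D4E4 C7 D4 E4

Derivation:
Sextets: x=49, 9=61, T=19, k=36
24-bit: (49<<18) | (61<<12) | (19<<6) | 36
      = 0xC40000 | 0x03D000 | 0x0004C0 | 0x000024
      = 0xC7D4E4
Bytes: (v>>16)&0xFF=C7, (v>>8)&0xFF=D4, v&0xFF=E4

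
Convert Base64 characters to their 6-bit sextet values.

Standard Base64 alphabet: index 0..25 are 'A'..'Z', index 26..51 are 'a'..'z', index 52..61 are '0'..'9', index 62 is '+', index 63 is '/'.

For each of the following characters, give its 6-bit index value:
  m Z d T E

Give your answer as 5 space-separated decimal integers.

'm': a..z range, 26 + ord('m') − ord('a') = 38
'Z': A..Z range, ord('Z') − ord('A') = 25
'd': a..z range, 26 + ord('d') − ord('a') = 29
'T': A..Z range, ord('T') − ord('A') = 19
'E': A..Z range, ord('E') − ord('A') = 4

Answer: 38 25 29 19 4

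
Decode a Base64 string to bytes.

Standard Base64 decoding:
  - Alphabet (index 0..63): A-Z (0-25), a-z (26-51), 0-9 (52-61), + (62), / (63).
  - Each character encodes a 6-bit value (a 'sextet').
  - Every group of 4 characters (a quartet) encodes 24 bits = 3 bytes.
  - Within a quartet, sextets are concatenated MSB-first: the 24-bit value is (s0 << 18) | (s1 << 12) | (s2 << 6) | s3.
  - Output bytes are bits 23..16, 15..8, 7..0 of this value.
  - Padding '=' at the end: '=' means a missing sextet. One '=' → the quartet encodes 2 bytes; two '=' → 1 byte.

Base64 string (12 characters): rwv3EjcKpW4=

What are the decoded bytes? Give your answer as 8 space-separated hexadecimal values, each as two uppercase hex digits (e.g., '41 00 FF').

After char 0 ('r'=43): chars_in_quartet=1 acc=0x2B bytes_emitted=0
After char 1 ('w'=48): chars_in_quartet=2 acc=0xAF0 bytes_emitted=0
After char 2 ('v'=47): chars_in_quartet=3 acc=0x2BC2F bytes_emitted=0
After char 3 ('3'=55): chars_in_quartet=4 acc=0xAF0BF7 -> emit AF 0B F7, reset; bytes_emitted=3
After char 4 ('E'=4): chars_in_quartet=1 acc=0x4 bytes_emitted=3
After char 5 ('j'=35): chars_in_quartet=2 acc=0x123 bytes_emitted=3
After char 6 ('c'=28): chars_in_quartet=3 acc=0x48DC bytes_emitted=3
After char 7 ('K'=10): chars_in_quartet=4 acc=0x12370A -> emit 12 37 0A, reset; bytes_emitted=6
After char 8 ('p'=41): chars_in_quartet=1 acc=0x29 bytes_emitted=6
After char 9 ('W'=22): chars_in_quartet=2 acc=0xA56 bytes_emitted=6
After char 10 ('4'=56): chars_in_quartet=3 acc=0x295B8 bytes_emitted=6
Padding '=': partial quartet acc=0x295B8 -> emit A5 6E; bytes_emitted=8

Answer: AF 0B F7 12 37 0A A5 6E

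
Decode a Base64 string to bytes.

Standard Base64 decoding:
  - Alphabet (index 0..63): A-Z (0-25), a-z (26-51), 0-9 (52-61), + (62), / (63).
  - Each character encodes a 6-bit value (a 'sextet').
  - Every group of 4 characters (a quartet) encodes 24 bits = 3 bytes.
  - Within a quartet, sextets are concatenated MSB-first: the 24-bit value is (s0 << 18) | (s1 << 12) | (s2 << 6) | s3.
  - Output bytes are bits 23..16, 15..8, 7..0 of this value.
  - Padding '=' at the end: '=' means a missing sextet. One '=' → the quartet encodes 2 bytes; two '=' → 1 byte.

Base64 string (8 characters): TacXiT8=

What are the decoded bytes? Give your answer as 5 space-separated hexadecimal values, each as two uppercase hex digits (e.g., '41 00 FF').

After char 0 ('T'=19): chars_in_quartet=1 acc=0x13 bytes_emitted=0
After char 1 ('a'=26): chars_in_quartet=2 acc=0x4DA bytes_emitted=0
After char 2 ('c'=28): chars_in_quartet=3 acc=0x1369C bytes_emitted=0
After char 3 ('X'=23): chars_in_quartet=4 acc=0x4DA717 -> emit 4D A7 17, reset; bytes_emitted=3
After char 4 ('i'=34): chars_in_quartet=1 acc=0x22 bytes_emitted=3
After char 5 ('T'=19): chars_in_quartet=2 acc=0x893 bytes_emitted=3
After char 6 ('8'=60): chars_in_quartet=3 acc=0x224FC bytes_emitted=3
Padding '=': partial quartet acc=0x224FC -> emit 89 3F; bytes_emitted=5

Answer: 4D A7 17 89 3F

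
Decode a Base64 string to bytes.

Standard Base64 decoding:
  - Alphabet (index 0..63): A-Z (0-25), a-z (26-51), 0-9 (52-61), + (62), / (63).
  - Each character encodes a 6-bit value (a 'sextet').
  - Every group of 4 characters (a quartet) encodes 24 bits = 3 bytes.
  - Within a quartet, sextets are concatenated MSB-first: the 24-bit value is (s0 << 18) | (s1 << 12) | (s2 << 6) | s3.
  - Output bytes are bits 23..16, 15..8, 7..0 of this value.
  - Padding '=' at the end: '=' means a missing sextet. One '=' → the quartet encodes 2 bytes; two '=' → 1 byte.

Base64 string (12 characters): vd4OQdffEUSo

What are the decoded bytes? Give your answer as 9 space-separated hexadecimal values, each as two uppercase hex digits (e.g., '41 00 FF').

After char 0 ('v'=47): chars_in_quartet=1 acc=0x2F bytes_emitted=0
After char 1 ('d'=29): chars_in_quartet=2 acc=0xBDD bytes_emitted=0
After char 2 ('4'=56): chars_in_quartet=3 acc=0x2F778 bytes_emitted=0
After char 3 ('O'=14): chars_in_quartet=4 acc=0xBDDE0E -> emit BD DE 0E, reset; bytes_emitted=3
After char 4 ('Q'=16): chars_in_quartet=1 acc=0x10 bytes_emitted=3
After char 5 ('d'=29): chars_in_quartet=2 acc=0x41D bytes_emitted=3
After char 6 ('f'=31): chars_in_quartet=3 acc=0x1075F bytes_emitted=3
After char 7 ('f'=31): chars_in_quartet=4 acc=0x41D7DF -> emit 41 D7 DF, reset; bytes_emitted=6
After char 8 ('E'=4): chars_in_quartet=1 acc=0x4 bytes_emitted=6
After char 9 ('U'=20): chars_in_quartet=2 acc=0x114 bytes_emitted=6
After char 10 ('S'=18): chars_in_quartet=3 acc=0x4512 bytes_emitted=6
After char 11 ('o'=40): chars_in_quartet=4 acc=0x1144A8 -> emit 11 44 A8, reset; bytes_emitted=9

Answer: BD DE 0E 41 D7 DF 11 44 A8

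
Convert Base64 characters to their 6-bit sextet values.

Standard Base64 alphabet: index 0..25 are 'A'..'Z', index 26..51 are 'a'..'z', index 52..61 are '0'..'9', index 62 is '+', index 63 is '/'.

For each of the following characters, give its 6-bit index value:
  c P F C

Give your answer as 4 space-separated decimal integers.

Answer: 28 15 5 2

Derivation:
'c': a..z range, 26 + ord('c') − ord('a') = 28
'P': A..Z range, ord('P') − ord('A') = 15
'F': A..Z range, ord('F') − ord('A') = 5
'C': A..Z range, ord('C') − ord('A') = 2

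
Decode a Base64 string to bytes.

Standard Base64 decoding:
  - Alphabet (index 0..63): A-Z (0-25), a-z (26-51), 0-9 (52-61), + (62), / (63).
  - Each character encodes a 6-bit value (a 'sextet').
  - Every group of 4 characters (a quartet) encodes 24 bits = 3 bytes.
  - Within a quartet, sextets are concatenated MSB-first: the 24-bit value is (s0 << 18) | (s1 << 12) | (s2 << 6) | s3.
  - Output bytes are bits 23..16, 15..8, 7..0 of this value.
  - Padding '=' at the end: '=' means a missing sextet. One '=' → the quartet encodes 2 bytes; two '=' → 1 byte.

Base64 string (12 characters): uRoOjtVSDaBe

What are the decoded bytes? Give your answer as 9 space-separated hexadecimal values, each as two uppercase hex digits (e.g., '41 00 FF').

After char 0 ('u'=46): chars_in_quartet=1 acc=0x2E bytes_emitted=0
After char 1 ('R'=17): chars_in_quartet=2 acc=0xB91 bytes_emitted=0
After char 2 ('o'=40): chars_in_quartet=3 acc=0x2E468 bytes_emitted=0
After char 3 ('O'=14): chars_in_quartet=4 acc=0xB91A0E -> emit B9 1A 0E, reset; bytes_emitted=3
After char 4 ('j'=35): chars_in_quartet=1 acc=0x23 bytes_emitted=3
After char 5 ('t'=45): chars_in_quartet=2 acc=0x8ED bytes_emitted=3
After char 6 ('V'=21): chars_in_quartet=3 acc=0x23B55 bytes_emitted=3
After char 7 ('S'=18): chars_in_quartet=4 acc=0x8ED552 -> emit 8E D5 52, reset; bytes_emitted=6
After char 8 ('D'=3): chars_in_quartet=1 acc=0x3 bytes_emitted=6
After char 9 ('a'=26): chars_in_quartet=2 acc=0xDA bytes_emitted=6
After char 10 ('B'=1): chars_in_quartet=3 acc=0x3681 bytes_emitted=6
After char 11 ('e'=30): chars_in_quartet=4 acc=0xDA05E -> emit 0D A0 5E, reset; bytes_emitted=9

Answer: B9 1A 0E 8E D5 52 0D A0 5E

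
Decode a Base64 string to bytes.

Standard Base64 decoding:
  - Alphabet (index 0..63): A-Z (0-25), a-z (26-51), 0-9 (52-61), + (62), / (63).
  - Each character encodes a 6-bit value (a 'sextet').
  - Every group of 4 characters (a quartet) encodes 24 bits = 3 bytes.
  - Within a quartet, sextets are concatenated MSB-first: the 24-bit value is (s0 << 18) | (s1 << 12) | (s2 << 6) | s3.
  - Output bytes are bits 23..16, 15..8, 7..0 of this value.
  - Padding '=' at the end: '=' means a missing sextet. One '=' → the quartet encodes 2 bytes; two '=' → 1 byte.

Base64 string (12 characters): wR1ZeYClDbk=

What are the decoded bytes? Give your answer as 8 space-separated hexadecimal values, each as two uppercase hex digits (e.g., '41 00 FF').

Answer: C1 1D 59 79 80 A5 0D B9

Derivation:
After char 0 ('w'=48): chars_in_quartet=1 acc=0x30 bytes_emitted=0
After char 1 ('R'=17): chars_in_quartet=2 acc=0xC11 bytes_emitted=0
After char 2 ('1'=53): chars_in_quartet=3 acc=0x30475 bytes_emitted=0
After char 3 ('Z'=25): chars_in_quartet=4 acc=0xC11D59 -> emit C1 1D 59, reset; bytes_emitted=3
After char 4 ('e'=30): chars_in_quartet=1 acc=0x1E bytes_emitted=3
After char 5 ('Y'=24): chars_in_quartet=2 acc=0x798 bytes_emitted=3
After char 6 ('C'=2): chars_in_quartet=3 acc=0x1E602 bytes_emitted=3
After char 7 ('l'=37): chars_in_quartet=4 acc=0x7980A5 -> emit 79 80 A5, reset; bytes_emitted=6
After char 8 ('D'=3): chars_in_quartet=1 acc=0x3 bytes_emitted=6
After char 9 ('b'=27): chars_in_quartet=2 acc=0xDB bytes_emitted=6
After char 10 ('k'=36): chars_in_quartet=3 acc=0x36E4 bytes_emitted=6
Padding '=': partial quartet acc=0x36E4 -> emit 0D B9; bytes_emitted=8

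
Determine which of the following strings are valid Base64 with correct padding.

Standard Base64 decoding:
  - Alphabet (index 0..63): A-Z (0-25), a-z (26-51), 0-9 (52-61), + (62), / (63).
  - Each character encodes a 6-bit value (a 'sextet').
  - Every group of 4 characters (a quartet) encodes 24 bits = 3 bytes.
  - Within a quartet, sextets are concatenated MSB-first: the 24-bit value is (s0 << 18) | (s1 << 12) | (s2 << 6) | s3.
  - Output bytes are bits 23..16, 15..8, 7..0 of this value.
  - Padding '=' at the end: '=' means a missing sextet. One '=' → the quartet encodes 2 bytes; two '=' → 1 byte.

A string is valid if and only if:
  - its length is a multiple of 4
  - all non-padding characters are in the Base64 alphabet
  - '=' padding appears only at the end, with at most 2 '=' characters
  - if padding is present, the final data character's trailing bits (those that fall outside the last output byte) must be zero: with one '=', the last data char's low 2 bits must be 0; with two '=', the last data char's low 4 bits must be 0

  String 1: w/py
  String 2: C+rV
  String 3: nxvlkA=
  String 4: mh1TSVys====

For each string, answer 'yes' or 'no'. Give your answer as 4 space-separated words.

String 1: 'w/py' → valid
String 2: 'C+rV' → valid
String 3: 'nxvlkA=' → invalid (len=7 not mult of 4)
String 4: 'mh1TSVys====' → invalid (4 pad chars (max 2))

Answer: yes yes no no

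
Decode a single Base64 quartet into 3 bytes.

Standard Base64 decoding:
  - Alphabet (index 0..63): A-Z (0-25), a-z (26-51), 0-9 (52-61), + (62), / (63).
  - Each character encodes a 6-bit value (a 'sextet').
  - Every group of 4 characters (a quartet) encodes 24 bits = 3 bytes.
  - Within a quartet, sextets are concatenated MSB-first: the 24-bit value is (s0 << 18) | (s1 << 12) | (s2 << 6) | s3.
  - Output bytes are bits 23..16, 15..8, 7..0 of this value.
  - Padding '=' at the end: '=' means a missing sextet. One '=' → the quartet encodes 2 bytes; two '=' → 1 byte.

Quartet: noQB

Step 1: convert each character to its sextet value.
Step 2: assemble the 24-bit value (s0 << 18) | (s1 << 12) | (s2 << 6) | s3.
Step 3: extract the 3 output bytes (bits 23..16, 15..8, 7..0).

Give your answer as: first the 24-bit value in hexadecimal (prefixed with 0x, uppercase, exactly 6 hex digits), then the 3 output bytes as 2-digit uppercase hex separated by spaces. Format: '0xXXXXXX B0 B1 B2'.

Answer: 0x9E8401 9E 84 01

Derivation:
Sextets: n=39, o=40, Q=16, B=1
24-bit: (39<<18) | (40<<12) | (16<<6) | 1
      = 0x9C0000 | 0x028000 | 0x000400 | 0x000001
      = 0x9E8401
Bytes: (v>>16)&0xFF=9E, (v>>8)&0xFF=84, v&0xFF=01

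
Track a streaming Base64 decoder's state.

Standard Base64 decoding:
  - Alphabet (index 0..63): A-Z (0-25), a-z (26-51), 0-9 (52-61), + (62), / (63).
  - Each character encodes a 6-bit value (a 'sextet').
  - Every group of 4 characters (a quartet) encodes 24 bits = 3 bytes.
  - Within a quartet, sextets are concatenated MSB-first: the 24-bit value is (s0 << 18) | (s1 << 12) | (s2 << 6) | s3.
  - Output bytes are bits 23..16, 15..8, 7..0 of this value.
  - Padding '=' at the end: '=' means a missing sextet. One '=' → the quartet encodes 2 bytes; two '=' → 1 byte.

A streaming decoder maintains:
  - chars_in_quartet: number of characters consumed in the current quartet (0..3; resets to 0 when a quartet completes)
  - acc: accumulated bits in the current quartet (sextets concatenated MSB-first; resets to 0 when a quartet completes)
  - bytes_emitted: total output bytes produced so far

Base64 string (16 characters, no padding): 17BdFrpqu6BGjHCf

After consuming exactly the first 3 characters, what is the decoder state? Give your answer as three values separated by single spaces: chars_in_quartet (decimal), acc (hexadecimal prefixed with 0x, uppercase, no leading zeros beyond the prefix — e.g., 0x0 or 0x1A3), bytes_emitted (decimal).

After char 0 ('1'=53): chars_in_quartet=1 acc=0x35 bytes_emitted=0
After char 1 ('7'=59): chars_in_quartet=2 acc=0xD7B bytes_emitted=0
After char 2 ('B'=1): chars_in_quartet=3 acc=0x35EC1 bytes_emitted=0

Answer: 3 0x35EC1 0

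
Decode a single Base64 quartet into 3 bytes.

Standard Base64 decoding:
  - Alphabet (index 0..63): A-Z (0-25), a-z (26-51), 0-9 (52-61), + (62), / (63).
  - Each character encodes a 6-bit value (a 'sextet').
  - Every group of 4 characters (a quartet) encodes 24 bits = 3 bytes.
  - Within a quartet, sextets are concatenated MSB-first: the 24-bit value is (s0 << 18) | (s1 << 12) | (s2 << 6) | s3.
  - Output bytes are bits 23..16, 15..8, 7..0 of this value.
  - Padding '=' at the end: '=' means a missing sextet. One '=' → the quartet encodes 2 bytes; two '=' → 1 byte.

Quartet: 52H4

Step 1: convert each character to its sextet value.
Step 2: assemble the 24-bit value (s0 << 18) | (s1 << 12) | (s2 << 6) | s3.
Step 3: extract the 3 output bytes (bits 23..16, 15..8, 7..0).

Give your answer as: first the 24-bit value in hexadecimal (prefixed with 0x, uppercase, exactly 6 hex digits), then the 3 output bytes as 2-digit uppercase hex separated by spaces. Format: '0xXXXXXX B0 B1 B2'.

Sextets: 5=57, 2=54, H=7, 4=56
24-bit: (57<<18) | (54<<12) | (7<<6) | 56
      = 0xE40000 | 0x036000 | 0x0001C0 | 0x000038
      = 0xE761F8
Bytes: (v>>16)&0xFF=E7, (v>>8)&0xFF=61, v&0xFF=F8

Answer: 0xE761F8 E7 61 F8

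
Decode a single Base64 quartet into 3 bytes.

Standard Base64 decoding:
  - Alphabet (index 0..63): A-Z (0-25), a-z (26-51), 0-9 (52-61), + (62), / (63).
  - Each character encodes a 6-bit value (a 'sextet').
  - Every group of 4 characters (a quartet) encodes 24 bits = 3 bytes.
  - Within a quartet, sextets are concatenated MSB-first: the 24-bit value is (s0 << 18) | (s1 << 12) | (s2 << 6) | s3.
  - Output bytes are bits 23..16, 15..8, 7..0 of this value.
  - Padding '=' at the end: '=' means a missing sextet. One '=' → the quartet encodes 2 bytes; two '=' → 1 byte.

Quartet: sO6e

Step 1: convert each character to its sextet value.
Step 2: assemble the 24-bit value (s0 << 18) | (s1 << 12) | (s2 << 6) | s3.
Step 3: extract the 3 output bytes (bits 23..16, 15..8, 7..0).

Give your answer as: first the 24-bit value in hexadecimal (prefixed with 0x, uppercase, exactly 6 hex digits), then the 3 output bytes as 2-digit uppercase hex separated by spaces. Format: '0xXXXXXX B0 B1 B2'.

Answer: 0xB0EE9E B0 EE 9E

Derivation:
Sextets: s=44, O=14, 6=58, e=30
24-bit: (44<<18) | (14<<12) | (58<<6) | 30
      = 0xB00000 | 0x00E000 | 0x000E80 | 0x00001E
      = 0xB0EE9E
Bytes: (v>>16)&0xFF=B0, (v>>8)&0xFF=EE, v&0xFF=9E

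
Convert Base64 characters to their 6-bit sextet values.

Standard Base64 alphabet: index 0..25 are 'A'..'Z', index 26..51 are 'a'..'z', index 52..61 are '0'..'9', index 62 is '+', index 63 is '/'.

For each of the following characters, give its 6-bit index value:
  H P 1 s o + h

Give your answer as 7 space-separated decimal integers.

Answer: 7 15 53 44 40 62 33

Derivation:
'H': A..Z range, ord('H') − ord('A') = 7
'P': A..Z range, ord('P') − ord('A') = 15
'1': 0..9 range, 52 + ord('1') − ord('0') = 53
's': a..z range, 26 + ord('s') − ord('a') = 44
'o': a..z range, 26 + ord('o') − ord('a') = 40
'+': index 62
'h': a..z range, 26 + ord('h') − ord('a') = 33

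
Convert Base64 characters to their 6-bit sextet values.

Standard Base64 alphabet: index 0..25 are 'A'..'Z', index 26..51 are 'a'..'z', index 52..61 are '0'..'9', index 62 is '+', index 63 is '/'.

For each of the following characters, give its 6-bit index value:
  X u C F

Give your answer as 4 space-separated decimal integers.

Answer: 23 46 2 5

Derivation:
'X': A..Z range, ord('X') − ord('A') = 23
'u': a..z range, 26 + ord('u') − ord('a') = 46
'C': A..Z range, ord('C') − ord('A') = 2
'F': A..Z range, ord('F') − ord('A') = 5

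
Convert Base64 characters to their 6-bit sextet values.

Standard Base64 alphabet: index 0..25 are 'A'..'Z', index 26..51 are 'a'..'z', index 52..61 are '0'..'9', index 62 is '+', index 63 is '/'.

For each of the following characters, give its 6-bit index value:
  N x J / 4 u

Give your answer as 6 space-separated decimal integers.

'N': A..Z range, ord('N') − ord('A') = 13
'x': a..z range, 26 + ord('x') − ord('a') = 49
'J': A..Z range, ord('J') − ord('A') = 9
'/': index 63
'4': 0..9 range, 52 + ord('4') − ord('0') = 56
'u': a..z range, 26 + ord('u') − ord('a') = 46

Answer: 13 49 9 63 56 46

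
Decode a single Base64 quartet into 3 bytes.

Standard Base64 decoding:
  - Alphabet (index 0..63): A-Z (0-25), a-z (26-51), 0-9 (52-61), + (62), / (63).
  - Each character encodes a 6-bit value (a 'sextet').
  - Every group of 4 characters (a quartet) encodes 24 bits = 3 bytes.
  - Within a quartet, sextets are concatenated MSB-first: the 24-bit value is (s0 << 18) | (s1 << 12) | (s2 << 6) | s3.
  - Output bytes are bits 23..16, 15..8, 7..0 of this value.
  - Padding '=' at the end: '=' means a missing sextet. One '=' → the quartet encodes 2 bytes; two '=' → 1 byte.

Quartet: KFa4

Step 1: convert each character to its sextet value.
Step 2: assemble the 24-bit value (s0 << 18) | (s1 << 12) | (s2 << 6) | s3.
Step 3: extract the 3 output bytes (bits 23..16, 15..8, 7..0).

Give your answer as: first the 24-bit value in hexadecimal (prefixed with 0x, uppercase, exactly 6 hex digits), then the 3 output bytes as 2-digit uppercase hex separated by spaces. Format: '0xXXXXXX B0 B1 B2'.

Answer: 0x2856B8 28 56 B8

Derivation:
Sextets: K=10, F=5, a=26, 4=56
24-bit: (10<<18) | (5<<12) | (26<<6) | 56
      = 0x280000 | 0x005000 | 0x000680 | 0x000038
      = 0x2856B8
Bytes: (v>>16)&0xFF=28, (v>>8)&0xFF=56, v&0xFF=B8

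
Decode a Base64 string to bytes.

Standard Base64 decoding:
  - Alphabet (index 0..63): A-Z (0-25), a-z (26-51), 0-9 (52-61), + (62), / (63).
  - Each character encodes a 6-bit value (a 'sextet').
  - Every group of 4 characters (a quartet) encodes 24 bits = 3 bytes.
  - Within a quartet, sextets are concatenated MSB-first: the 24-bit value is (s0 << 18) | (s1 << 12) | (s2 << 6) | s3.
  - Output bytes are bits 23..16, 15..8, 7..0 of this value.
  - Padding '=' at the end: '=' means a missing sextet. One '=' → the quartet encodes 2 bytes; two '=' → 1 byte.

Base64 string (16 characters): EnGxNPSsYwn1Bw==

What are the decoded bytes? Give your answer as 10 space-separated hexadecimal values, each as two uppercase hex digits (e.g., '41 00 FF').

Answer: 12 71 B1 34 F4 AC 63 09 F5 07

Derivation:
After char 0 ('E'=4): chars_in_quartet=1 acc=0x4 bytes_emitted=0
After char 1 ('n'=39): chars_in_quartet=2 acc=0x127 bytes_emitted=0
After char 2 ('G'=6): chars_in_quartet=3 acc=0x49C6 bytes_emitted=0
After char 3 ('x'=49): chars_in_quartet=4 acc=0x1271B1 -> emit 12 71 B1, reset; bytes_emitted=3
After char 4 ('N'=13): chars_in_quartet=1 acc=0xD bytes_emitted=3
After char 5 ('P'=15): chars_in_quartet=2 acc=0x34F bytes_emitted=3
After char 6 ('S'=18): chars_in_quartet=3 acc=0xD3D2 bytes_emitted=3
After char 7 ('s'=44): chars_in_quartet=4 acc=0x34F4AC -> emit 34 F4 AC, reset; bytes_emitted=6
After char 8 ('Y'=24): chars_in_quartet=1 acc=0x18 bytes_emitted=6
After char 9 ('w'=48): chars_in_quartet=2 acc=0x630 bytes_emitted=6
After char 10 ('n'=39): chars_in_quartet=3 acc=0x18C27 bytes_emitted=6
After char 11 ('1'=53): chars_in_quartet=4 acc=0x6309F5 -> emit 63 09 F5, reset; bytes_emitted=9
After char 12 ('B'=1): chars_in_quartet=1 acc=0x1 bytes_emitted=9
After char 13 ('w'=48): chars_in_quartet=2 acc=0x70 bytes_emitted=9
Padding '==': partial quartet acc=0x70 -> emit 07; bytes_emitted=10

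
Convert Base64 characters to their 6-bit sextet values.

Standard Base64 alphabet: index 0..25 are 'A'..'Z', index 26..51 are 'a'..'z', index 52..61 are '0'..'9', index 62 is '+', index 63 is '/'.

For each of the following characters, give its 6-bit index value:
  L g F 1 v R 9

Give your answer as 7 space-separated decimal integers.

'L': A..Z range, ord('L') − ord('A') = 11
'g': a..z range, 26 + ord('g') − ord('a') = 32
'F': A..Z range, ord('F') − ord('A') = 5
'1': 0..9 range, 52 + ord('1') − ord('0') = 53
'v': a..z range, 26 + ord('v') − ord('a') = 47
'R': A..Z range, ord('R') − ord('A') = 17
'9': 0..9 range, 52 + ord('9') − ord('0') = 61

Answer: 11 32 5 53 47 17 61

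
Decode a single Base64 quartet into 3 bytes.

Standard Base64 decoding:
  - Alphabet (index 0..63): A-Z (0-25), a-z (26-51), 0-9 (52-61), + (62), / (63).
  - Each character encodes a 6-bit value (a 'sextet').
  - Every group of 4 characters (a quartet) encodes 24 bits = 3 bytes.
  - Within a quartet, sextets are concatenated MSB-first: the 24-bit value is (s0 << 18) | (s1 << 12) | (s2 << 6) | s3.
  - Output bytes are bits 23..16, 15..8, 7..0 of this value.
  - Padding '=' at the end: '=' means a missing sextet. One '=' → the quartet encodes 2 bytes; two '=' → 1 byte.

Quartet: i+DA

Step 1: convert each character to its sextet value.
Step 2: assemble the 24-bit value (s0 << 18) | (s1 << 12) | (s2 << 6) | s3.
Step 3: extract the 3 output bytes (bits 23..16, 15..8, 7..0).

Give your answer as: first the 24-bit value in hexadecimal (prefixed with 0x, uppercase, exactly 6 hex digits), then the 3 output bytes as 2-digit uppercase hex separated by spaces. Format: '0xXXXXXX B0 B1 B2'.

Answer: 0x8BE0C0 8B E0 C0

Derivation:
Sextets: i=34, +=62, D=3, A=0
24-bit: (34<<18) | (62<<12) | (3<<6) | 0
      = 0x880000 | 0x03E000 | 0x0000C0 | 0x000000
      = 0x8BE0C0
Bytes: (v>>16)&0xFF=8B, (v>>8)&0xFF=E0, v&0xFF=C0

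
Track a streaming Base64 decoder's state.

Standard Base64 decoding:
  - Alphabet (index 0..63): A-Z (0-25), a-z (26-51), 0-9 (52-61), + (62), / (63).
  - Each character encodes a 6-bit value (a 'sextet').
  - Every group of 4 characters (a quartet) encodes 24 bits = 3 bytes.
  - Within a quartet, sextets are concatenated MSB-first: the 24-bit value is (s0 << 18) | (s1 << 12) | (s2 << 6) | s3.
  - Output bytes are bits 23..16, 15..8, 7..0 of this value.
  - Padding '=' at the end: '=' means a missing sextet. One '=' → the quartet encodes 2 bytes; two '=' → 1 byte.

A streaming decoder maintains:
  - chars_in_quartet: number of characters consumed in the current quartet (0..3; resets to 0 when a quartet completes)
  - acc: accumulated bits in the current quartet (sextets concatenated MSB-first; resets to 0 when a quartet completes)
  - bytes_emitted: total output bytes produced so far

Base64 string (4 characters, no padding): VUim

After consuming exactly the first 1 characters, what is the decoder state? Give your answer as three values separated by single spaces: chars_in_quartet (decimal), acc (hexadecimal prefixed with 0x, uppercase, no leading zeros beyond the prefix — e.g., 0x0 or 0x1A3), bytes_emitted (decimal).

Answer: 1 0x15 0

Derivation:
After char 0 ('V'=21): chars_in_quartet=1 acc=0x15 bytes_emitted=0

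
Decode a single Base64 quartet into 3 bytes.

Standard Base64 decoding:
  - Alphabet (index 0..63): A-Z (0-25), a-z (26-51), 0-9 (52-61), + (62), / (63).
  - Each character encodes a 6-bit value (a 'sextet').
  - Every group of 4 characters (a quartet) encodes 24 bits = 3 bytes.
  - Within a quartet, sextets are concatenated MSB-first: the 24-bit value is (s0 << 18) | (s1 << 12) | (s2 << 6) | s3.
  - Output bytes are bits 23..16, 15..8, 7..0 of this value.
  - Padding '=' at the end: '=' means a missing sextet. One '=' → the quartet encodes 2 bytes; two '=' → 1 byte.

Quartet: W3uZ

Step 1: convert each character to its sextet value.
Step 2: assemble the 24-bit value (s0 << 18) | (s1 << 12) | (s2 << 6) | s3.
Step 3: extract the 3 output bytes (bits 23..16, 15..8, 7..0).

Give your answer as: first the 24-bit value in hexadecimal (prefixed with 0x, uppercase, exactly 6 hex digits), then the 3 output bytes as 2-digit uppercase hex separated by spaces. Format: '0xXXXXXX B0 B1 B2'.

Sextets: W=22, 3=55, u=46, Z=25
24-bit: (22<<18) | (55<<12) | (46<<6) | 25
      = 0x580000 | 0x037000 | 0x000B80 | 0x000019
      = 0x5B7B99
Bytes: (v>>16)&0xFF=5B, (v>>8)&0xFF=7B, v&0xFF=99

Answer: 0x5B7B99 5B 7B 99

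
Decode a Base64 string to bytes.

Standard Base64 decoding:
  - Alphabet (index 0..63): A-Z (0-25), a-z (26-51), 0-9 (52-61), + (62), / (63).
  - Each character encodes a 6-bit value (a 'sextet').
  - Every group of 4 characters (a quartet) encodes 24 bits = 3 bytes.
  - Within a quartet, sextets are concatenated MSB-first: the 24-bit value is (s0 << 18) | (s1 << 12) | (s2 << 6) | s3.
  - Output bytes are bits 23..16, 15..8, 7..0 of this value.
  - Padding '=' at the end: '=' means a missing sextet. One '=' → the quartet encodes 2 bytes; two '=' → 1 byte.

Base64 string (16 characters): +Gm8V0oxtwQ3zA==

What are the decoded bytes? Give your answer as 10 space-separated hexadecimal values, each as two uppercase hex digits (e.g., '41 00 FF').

After char 0 ('+'=62): chars_in_quartet=1 acc=0x3E bytes_emitted=0
After char 1 ('G'=6): chars_in_quartet=2 acc=0xF86 bytes_emitted=0
After char 2 ('m'=38): chars_in_quartet=3 acc=0x3E1A6 bytes_emitted=0
After char 3 ('8'=60): chars_in_quartet=4 acc=0xF869BC -> emit F8 69 BC, reset; bytes_emitted=3
After char 4 ('V'=21): chars_in_quartet=1 acc=0x15 bytes_emitted=3
After char 5 ('0'=52): chars_in_quartet=2 acc=0x574 bytes_emitted=3
After char 6 ('o'=40): chars_in_quartet=3 acc=0x15D28 bytes_emitted=3
After char 7 ('x'=49): chars_in_quartet=4 acc=0x574A31 -> emit 57 4A 31, reset; bytes_emitted=6
After char 8 ('t'=45): chars_in_quartet=1 acc=0x2D bytes_emitted=6
After char 9 ('w'=48): chars_in_quartet=2 acc=0xB70 bytes_emitted=6
After char 10 ('Q'=16): chars_in_quartet=3 acc=0x2DC10 bytes_emitted=6
After char 11 ('3'=55): chars_in_quartet=4 acc=0xB70437 -> emit B7 04 37, reset; bytes_emitted=9
After char 12 ('z'=51): chars_in_quartet=1 acc=0x33 bytes_emitted=9
After char 13 ('A'=0): chars_in_quartet=2 acc=0xCC0 bytes_emitted=9
Padding '==': partial quartet acc=0xCC0 -> emit CC; bytes_emitted=10

Answer: F8 69 BC 57 4A 31 B7 04 37 CC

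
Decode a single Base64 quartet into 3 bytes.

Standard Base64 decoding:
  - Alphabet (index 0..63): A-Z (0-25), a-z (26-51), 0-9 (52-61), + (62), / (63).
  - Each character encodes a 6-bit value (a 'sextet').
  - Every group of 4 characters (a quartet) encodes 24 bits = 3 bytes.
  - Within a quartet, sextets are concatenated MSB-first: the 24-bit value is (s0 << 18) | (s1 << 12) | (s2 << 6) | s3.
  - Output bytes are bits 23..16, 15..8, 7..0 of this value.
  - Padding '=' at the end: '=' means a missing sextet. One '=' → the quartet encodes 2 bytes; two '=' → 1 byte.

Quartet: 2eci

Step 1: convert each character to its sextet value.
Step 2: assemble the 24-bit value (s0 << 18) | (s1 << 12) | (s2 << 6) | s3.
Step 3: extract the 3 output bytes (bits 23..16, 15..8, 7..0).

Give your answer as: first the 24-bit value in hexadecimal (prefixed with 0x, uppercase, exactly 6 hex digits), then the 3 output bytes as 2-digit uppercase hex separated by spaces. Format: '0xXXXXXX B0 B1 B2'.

Answer: 0xD9E722 D9 E7 22

Derivation:
Sextets: 2=54, e=30, c=28, i=34
24-bit: (54<<18) | (30<<12) | (28<<6) | 34
      = 0xD80000 | 0x01E000 | 0x000700 | 0x000022
      = 0xD9E722
Bytes: (v>>16)&0xFF=D9, (v>>8)&0xFF=E7, v&0xFF=22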